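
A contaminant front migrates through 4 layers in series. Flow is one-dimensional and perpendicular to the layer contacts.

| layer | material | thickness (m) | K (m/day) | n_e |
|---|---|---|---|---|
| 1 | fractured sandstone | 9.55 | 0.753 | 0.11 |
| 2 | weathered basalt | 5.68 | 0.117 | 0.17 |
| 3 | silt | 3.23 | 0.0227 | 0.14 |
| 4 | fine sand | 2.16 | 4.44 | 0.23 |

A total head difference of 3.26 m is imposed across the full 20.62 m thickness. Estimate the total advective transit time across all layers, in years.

With flow normal to the layers, continuity requires the same specific discharge q through every layer.
Σ(b_i/K_i) = 9.55/0.753 + 5.68/0.117 + 3.23/0.0227 + 2.16/4.44 = 204.0 d.
q = Δh / Σ(b_i/K_i) = 3.26 / 204.0 = 0.01598 m/day.
In each layer the seepage velocity is v_i = q/n_i, so the layer transit time is t_i = b_i·n_i / q:
  layer 1 (fractured sandstone): t_1 = 9.55 × 0.11 / 0.01598 = 65.74 d
  layer 2 (weathered basalt): t_2 = 5.68 × 0.17 / 0.01598 = 60.43 d
  layer 3 (silt): t_3 = 3.23 × 0.14 / 0.01598 = 28.30 d
  layer 4 (fine sand): t_4 = 2.16 × 0.23 / 0.01598 = 31.09 d
Total t = Σ t_i = 185.6 days = 0.5080 years.

0.508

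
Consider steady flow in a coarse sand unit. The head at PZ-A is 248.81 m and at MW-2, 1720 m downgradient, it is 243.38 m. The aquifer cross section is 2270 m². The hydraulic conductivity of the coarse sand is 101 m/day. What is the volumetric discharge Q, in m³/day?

Hydraulic gradient i = (248.81 − 243.38) / 1720 = 5.43 / 1720 = 0.003157.
Darcy's law: Q = K · A · i = 101.0 × 2270 × 0.003157 = 723.8 m³/day.

724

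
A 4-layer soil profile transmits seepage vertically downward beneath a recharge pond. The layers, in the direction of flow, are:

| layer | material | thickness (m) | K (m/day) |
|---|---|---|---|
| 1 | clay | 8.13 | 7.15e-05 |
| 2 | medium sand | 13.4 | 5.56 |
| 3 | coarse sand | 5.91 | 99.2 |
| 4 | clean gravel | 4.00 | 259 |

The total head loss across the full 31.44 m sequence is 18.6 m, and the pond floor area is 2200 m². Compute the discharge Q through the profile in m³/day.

0.360

Flow is perpendicular to layering, so the layers act in series and the equivalent K is the thickness-weighted harmonic mean.
Total thickness L = 8.13 + 13.4 + 5.91 + 4.00 = 31.44 m.
Σ(b_i/K_i) = 8.13/7.15e-05 + 13.4/5.56 + 5.91/99.2 + 4.00/259 = 1.137e+05 d.
K_eq = L / Σ(b_i/K_i) = 31.44 / 1.137e+05 = 0.0002765 m/day.
Q = K_eq · A · (Δh/L) = 0.0002765 × 2200 × (18.6/31.44) = 0.3599 m³/day.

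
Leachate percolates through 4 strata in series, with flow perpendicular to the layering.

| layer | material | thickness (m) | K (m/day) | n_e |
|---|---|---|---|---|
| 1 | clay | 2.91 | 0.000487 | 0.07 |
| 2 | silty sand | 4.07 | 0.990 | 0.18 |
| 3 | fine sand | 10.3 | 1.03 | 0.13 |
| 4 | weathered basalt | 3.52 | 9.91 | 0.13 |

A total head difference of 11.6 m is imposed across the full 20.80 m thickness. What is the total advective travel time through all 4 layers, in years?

3.86

With flow normal to the layers, continuity requires the same specific discharge q through every layer.
Σ(b_i/K_i) = 2.91/0.000487 + 4.07/0.990 + 10.3/1.03 + 3.52/9.91 = 5990 d.
q = Δh / Σ(b_i/K_i) = 11.6 / 5990 = 0.001937 m/day.
In each layer the seepage velocity is v_i = q/n_i, so the layer transit time is t_i = b_i·n_i / q:
  layer 1 (clay): t_1 = 2.91 × 0.07 / 0.001937 = 105.2 d
  layer 2 (silty sand): t_2 = 4.07 × 0.18 / 0.001937 = 378.3 d
  layer 3 (fine sand): t_3 = 10.3 × 0.13 / 0.001937 = 691.4 d
  layer 4 (weathered basalt): t_4 = 3.52 × 0.13 / 0.001937 = 236.3 d
Total t = Σ t_i = 1411 days = 3.864 years.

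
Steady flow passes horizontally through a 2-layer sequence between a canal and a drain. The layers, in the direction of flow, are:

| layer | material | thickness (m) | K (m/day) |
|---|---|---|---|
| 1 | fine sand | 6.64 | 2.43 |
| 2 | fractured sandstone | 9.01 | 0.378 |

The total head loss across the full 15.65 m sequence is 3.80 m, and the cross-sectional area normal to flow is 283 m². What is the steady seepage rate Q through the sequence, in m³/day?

40.5

Flow is perpendicular to layering, so the layers act in series and the equivalent K is the thickness-weighted harmonic mean.
Total thickness L = 6.64 + 9.01 = 15.65 m.
Σ(b_i/K_i) = 6.64/2.43 + 9.01/0.378 = 26.57 d.
K_eq = L / Σ(b_i/K_i) = 15.65 / 26.57 = 0.5890 m/day.
Q = K_eq · A · (Δh/L) = 0.5890 × 283 × (3.80/15.65) = 40.48 m³/day.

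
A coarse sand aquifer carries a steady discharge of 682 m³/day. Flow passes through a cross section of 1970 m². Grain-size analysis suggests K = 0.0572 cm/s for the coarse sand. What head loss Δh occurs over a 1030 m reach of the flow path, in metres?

7.22

Convert K: 0.0572 cm/s × 864 = 49.42 m/day.
From Q = K·A·i, i = Q / (K·A) = 682 / (49.42 × 1970) = 0.007005.
Head loss Δh = i · L = 0.007005 × 1030 = 7.215 m.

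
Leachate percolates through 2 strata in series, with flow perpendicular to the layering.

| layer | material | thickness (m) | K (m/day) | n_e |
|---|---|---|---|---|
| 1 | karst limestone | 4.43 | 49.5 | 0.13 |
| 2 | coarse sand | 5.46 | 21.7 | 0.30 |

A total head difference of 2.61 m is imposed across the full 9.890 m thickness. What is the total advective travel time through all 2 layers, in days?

With flow normal to the layers, continuity requires the same specific discharge q through every layer.
Σ(b_i/K_i) = 4.43/49.5 + 5.46/21.7 = 0.3411 d.
q = Δh / Σ(b_i/K_i) = 2.61 / 0.3411 = 7.652 m/day.
In each layer the seepage velocity is v_i = q/n_i, so the layer transit time is t_i = b_i·n_i / q:
  layer 1 (karst limestone): t_1 = 4.43 × 0.13 / 7.652 = 0.07527 d
  layer 2 (coarse sand): t_2 = 5.46 × 0.30 / 7.652 = 0.2141 d
Total t = Σ t_i = 0.2893 days.

0.289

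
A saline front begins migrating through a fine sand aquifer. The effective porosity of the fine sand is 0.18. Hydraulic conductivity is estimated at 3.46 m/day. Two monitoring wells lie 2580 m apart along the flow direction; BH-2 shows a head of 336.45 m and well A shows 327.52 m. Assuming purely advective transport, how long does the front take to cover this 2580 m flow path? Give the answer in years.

106

Hydraulic gradient i = (336.45 − 327.52) / 2580 = 8.93 / 2580 = 0.003461.
Darcy flux q = K · i = 3.460 × 0.003461 = 0.01198 m/day.
Seepage velocity v = q / n_e = 0.01198 / 0.18 = 0.06653 m/day.
Travel time t = L / v = 2580 / 0.06653 = 38778 days = 106.2 years.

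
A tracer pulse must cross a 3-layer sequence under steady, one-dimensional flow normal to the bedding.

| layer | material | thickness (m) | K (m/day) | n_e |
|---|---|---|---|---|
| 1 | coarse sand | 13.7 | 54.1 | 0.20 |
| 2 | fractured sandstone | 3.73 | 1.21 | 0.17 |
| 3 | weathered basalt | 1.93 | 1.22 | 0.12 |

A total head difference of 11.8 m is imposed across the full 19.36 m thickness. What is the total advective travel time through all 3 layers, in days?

With flow normal to the layers, continuity requires the same specific discharge q through every layer.
Σ(b_i/K_i) = 13.7/54.1 + 3.73/1.21 + 1.93/1.22 = 4.918 d.
q = Δh / Σ(b_i/K_i) = 11.8 / 4.918 = 2.399 m/day.
In each layer the seepage velocity is v_i = q/n_i, so the layer transit time is t_i = b_i·n_i / q:
  layer 1 (coarse sand): t_1 = 13.7 × 0.20 / 2.399 = 1.142 d
  layer 2 (fractured sandstone): t_2 = 3.73 × 0.17 / 2.399 = 0.2643 d
  layer 3 (weathered basalt): t_3 = 1.93 × 0.12 / 2.399 = 0.09652 d
Total t = Σ t_i = 1.503 days.

1.50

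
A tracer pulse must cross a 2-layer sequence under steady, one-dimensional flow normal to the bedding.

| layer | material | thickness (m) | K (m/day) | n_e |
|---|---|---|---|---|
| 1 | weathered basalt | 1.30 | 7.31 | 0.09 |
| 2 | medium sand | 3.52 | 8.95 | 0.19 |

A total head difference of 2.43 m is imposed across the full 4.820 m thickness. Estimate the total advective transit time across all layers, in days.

With flow normal to the layers, continuity requires the same specific discharge q through every layer.
Σ(b_i/K_i) = 1.30/7.31 + 3.52/8.95 = 0.5711 d.
q = Δh / Σ(b_i/K_i) = 2.43 / 0.5711 = 4.255 m/day.
In each layer the seepage velocity is v_i = q/n_i, so the layer transit time is t_i = b_i·n_i / q:
  layer 1 (weathered basalt): t_1 = 1.30 × 0.09 / 4.255 = 0.02750 d
  layer 2 (medium sand): t_2 = 3.52 × 0.19 / 4.255 = 0.1572 d
Total t = Σ t_i = 0.1847 days.

0.185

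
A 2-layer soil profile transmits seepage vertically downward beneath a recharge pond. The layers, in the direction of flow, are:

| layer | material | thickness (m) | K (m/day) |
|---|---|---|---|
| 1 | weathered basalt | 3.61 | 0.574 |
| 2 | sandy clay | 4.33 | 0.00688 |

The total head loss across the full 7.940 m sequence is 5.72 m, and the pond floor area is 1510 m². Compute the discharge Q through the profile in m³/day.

13.6

Flow is perpendicular to layering, so the layers act in series and the equivalent K is the thickness-weighted harmonic mean.
Total thickness L = 3.61 + 4.33 = 7.940 m.
Σ(b_i/K_i) = 3.61/0.574 + 4.33/0.00688 = 635.6 d.
K_eq = L / Σ(b_i/K_i) = 7.940 / 635.6 = 0.01249 m/day.
Q = K_eq · A · (Δh/L) = 0.01249 × 1510 × (5.72/7.940) = 13.59 m³/day.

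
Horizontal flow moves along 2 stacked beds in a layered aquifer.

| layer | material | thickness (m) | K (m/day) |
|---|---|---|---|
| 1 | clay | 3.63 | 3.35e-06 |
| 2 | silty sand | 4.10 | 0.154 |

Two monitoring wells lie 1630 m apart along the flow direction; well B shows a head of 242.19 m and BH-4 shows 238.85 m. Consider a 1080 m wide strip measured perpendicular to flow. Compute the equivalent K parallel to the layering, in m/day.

Flow is parallel to layering, so each bed carries its own Darcy discharge and the transmissivities add.
Σ(K_i·b_i) = 3.35e-06×3.63 + 0.154×4.10 = 0.6314 m²/day.
Total thickness b = 7.730 m, so K_eq = Σ(K_i·b_i)/b = 0.08168 m/day.

0.0817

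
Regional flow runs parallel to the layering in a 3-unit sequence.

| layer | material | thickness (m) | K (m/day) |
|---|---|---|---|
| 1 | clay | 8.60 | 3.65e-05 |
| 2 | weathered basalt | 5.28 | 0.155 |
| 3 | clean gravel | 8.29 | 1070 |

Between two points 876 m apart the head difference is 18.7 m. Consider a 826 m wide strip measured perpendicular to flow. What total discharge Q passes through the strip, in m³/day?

156000

Flow is parallel to layering, so each bed carries its own Darcy discharge and the transmissivities add.
Σ(K_i·b_i) = 3.65e-05×8.60 + 0.155×5.28 + 1070×8.29 = 8871 m²/day.
Hydraulic gradient i = Δh / L = 18.7 / 876 = 0.02135.
Q = Σ(K_i·b_i) · W · i = 8871 × 826 × 0.02135 = 1.564e+05 m³/day.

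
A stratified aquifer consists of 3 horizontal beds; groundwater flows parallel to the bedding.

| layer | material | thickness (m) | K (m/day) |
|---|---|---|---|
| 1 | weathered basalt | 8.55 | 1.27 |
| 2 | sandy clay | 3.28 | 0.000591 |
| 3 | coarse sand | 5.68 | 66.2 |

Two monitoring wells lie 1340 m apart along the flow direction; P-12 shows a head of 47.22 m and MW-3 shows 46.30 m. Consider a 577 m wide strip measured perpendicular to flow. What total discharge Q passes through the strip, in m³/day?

Flow is parallel to layering, so each bed carries its own Darcy discharge and the transmissivities add.
Σ(K_i·b_i) = 1.27×8.55 + 0.000591×3.28 + 66.2×5.68 = 386.9 m²/day.
Hydraulic gradient i = (47.22 − 46.30) / 1340 = 0.92 / 1340 = 0.0006866.
Q = Σ(K_i·b_i) · W · i = 386.9 × 577 × 0.0006866 = 153.3 m³/day.

153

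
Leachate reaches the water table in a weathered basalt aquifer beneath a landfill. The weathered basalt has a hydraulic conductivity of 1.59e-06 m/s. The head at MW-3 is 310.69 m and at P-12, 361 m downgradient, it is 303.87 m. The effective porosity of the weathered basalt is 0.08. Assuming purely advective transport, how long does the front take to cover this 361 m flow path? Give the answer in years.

Convert K: 1.59e-06 m/s × 86400 = 0.1374 m/day.
Hydraulic gradient i = (310.69 − 303.87) / 361 = 6.82 / 361 = 0.01889.
Darcy flux q = K · i = 0.1374 × 0.01889 = 0.002595 m/day.
Seepage velocity v = q / n_e = 0.002595 / 0.08 = 0.03244 m/day.
Travel time t = L / v = 361 / 0.03244 = 11128 days = 30.47 years.

30.5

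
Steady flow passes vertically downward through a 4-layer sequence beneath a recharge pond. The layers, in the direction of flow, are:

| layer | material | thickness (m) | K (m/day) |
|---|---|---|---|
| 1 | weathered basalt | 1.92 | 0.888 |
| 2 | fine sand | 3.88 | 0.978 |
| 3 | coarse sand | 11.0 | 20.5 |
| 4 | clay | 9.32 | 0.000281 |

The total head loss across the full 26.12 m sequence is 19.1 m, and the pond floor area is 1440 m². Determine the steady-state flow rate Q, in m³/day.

0.829

Flow is perpendicular to layering, so the layers act in series and the equivalent K is the thickness-weighted harmonic mean.
Total thickness L = 1.92 + 3.88 + 11.0 + 9.32 = 26.12 m.
Σ(b_i/K_i) = 1.92/0.888 + 3.88/0.978 + 11.0/20.5 + 9.32/0.000281 = 33174 d.
K_eq = L / Σ(b_i/K_i) = 26.12 / 33174 = 0.0007874 m/day.
Q = K_eq · A · (Δh/L) = 0.0007874 × 1440 × (19.1/26.12) = 0.8291 m³/day.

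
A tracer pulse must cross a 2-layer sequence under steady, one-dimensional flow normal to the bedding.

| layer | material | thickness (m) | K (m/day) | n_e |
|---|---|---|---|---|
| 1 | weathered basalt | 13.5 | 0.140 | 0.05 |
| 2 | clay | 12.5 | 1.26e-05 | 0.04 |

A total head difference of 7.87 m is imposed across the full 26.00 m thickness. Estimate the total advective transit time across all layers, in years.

With flow normal to the layers, continuity requires the same specific discharge q through every layer.
Σ(b_i/K_i) = 13.5/0.140 + 12.5/1.26e-05 = 9.922e+05 d.
q = Δh / Σ(b_i/K_i) = 7.87 / 9.922e+05 = 7.932e-06 m/day.
In each layer the seepage velocity is v_i = q/n_i, so the layer transit time is t_i = b_i·n_i / q:
  layer 1 (weathered basalt): t_1 = 13.5 × 0.05 / 7.932e-06 = 85096 d
  layer 2 (clay): t_2 = 12.5 × 0.04 / 7.932e-06 = 63034 d
Total t = Σ t_i = 1.481e+05 days = 405.6 years.

406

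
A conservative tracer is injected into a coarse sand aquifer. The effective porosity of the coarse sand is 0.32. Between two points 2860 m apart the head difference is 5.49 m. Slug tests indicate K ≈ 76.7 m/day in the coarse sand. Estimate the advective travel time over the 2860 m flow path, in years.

17.0

Hydraulic gradient i = Δh / L = 5.49 / 2860 = 0.001920.
Darcy flux q = K · i = 76.70 × 0.001920 = 0.1472 m/day.
Seepage velocity v = q / n_e = 0.1472 / 0.32 = 0.4601 m/day.
Travel time t = L / v = 2860 / 0.4601 = 6216 days = 17.02 years.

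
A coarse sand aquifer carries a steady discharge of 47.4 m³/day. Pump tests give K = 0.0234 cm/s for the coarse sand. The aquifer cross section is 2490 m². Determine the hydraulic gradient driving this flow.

Convert K: 0.0234 cm/s × 864 = 20.22 m/day.
From Q = K·A·i, i = Q / (K·A) = 47.4 / (20.22 × 2490) = 0.0009416.

0.000942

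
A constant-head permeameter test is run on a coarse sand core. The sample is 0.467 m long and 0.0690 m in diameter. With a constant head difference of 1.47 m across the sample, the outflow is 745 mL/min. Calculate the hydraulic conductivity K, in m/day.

Cross-sectional area A = π·(d/2)² = π × (0.0690/2)² = 0.003739 m².
Convert discharge: 745 mL/min = 1.242e-05 m³/s.
Darcy's law rearranged: K = Q·L / (A·Δh) = 1.242e-05 × 0.467 / (0.003739 × 1.47) = 0.001055 m/s = 91.14 m/day.

91.1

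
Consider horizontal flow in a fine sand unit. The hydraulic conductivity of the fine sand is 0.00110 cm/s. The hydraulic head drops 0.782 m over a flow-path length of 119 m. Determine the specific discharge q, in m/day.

0.00625

Convert K: 0.00110 cm/s × 864 = 0.9504 m/day.
Hydraulic gradient i = Δh / L = 0.782 / 119 = 0.006571.
Specific discharge q = K · i = 0.9504 × 0.006571 = 0.006245 m/day.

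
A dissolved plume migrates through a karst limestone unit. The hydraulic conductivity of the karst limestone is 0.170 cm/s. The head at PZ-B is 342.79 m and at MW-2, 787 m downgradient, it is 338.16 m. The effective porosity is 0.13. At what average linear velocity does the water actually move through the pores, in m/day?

Convert K: 0.170 cm/s × 864 = 146.9 m/day.
Hydraulic gradient i = (342.79 − 338.16) / 787 = 4.63 / 787 = 0.005883.
Darcy flux q = K · i = 146.9 × 0.005883 = 0.8641 m/day.
Seepage velocity v = q / n_e = 0.8641 / 0.13 = 6.647 m/day.

6.65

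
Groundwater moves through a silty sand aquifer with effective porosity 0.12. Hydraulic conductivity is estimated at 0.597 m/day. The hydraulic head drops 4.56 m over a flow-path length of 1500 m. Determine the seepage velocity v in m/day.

Hydraulic gradient i = Δh / L = 4.56 / 1500 = 0.003040.
Darcy flux q = K · i = 0.5970 × 0.003040 = 0.001815 m/day.
Seepage velocity v = q / n_e = 0.001815 / 0.12 = 0.01512 m/day.

0.0151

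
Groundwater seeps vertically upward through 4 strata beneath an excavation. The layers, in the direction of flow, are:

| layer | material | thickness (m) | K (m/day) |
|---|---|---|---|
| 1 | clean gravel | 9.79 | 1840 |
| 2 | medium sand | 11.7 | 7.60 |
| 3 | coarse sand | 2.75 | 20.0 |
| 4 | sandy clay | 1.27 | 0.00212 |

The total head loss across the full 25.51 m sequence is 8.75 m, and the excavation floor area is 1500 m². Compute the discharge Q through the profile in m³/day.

Flow is perpendicular to layering, so the layers act in series and the equivalent K is the thickness-weighted harmonic mean.
Total thickness L = 9.79 + 11.7 + 2.75 + 1.27 = 25.51 m.
Σ(b_i/K_i) = 9.79/1840 + 11.7/7.60 + 2.75/20.0 + 1.27/0.00212 = 600.7 d.
K_eq = L / Σ(b_i/K_i) = 25.51 / 600.7 = 0.04246 m/day.
Q = K_eq · A · (Δh/L) = 0.04246 × 1500 × (8.75/25.51) = 21.85 m³/day.

21.8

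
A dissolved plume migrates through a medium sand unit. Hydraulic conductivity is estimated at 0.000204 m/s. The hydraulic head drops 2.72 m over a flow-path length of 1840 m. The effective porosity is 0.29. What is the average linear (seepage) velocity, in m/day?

Convert K: 0.000204 m/s × 86400 = 17.63 m/day.
Hydraulic gradient i = Δh / L = 2.72 / 1840 = 0.001478.
Darcy flux q = K · i = 17.63 × 0.001478 = 0.02606 m/day.
Seepage velocity v = q / n_e = 0.02606 / 0.29 = 0.08985 m/day.

0.0898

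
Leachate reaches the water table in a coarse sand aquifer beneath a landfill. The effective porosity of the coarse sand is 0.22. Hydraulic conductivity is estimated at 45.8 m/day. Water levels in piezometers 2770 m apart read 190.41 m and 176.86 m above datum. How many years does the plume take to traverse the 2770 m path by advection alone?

Hydraulic gradient i = (190.41 − 176.86) / 2770 = 13.55 / 2770 = 0.004892.
Darcy flux q = K · i = 45.80 × 0.004892 = 0.2240 m/day.
Seepage velocity v = q / n_e = 0.2240 / 0.22 = 1.018 m/day.
Travel time t = L / v = 2770 / 1.018 = 2720 days = 7.447 years.

7.45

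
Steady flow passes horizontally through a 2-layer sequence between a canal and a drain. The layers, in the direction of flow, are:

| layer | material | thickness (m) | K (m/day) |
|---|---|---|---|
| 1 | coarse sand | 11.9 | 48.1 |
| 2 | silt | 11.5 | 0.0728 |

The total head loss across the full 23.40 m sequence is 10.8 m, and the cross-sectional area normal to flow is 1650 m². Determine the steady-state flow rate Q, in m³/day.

Flow is perpendicular to layering, so the layers act in series and the equivalent K is the thickness-weighted harmonic mean.
Total thickness L = 11.9 + 11.5 = 23.40 m.
Σ(b_i/K_i) = 11.9/48.1 + 11.5/0.0728 = 158.2 d.
K_eq = L / Σ(b_i/K_i) = 23.40 / 158.2 = 0.1479 m/day.
Q = K_eq · A · (Δh/L) = 0.1479 × 1650 × (10.8/23.40) = 112.6 m³/day.

113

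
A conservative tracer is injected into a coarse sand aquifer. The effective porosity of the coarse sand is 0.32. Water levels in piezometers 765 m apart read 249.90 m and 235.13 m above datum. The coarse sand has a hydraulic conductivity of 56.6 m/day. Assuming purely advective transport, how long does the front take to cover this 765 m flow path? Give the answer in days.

Hydraulic gradient i = (249.90 − 235.13) / 765 = 14.77 / 765 = 0.01931.
Darcy flux q = K · i = 56.60 × 0.01931 = 1.093 m/day.
Seepage velocity v = q / n_e = 1.093 / 0.32 = 3.415 m/day.
Travel time t = L / v = 765 / 3.415 = 224.0 days.

224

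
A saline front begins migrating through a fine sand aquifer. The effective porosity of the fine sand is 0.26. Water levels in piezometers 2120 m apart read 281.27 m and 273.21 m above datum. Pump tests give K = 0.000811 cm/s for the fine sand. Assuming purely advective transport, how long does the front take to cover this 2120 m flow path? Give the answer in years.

Convert K: 0.000811 cm/s × 864 = 0.7007 m/day.
Hydraulic gradient i = (281.27 − 273.21) / 2120 = 8.06 / 2120 = 0.003802.
Darcy flux q = K · i = 0.7007 × 0.003802 = 0.002664 m/day.
Seepage velocity v = q / n_e = 0.002664 / 0.26 = 0.01025 m/day.
Travel time t = L / v = 2120 / 0.01025 = 2.069e+05 days = 566.5 years.

566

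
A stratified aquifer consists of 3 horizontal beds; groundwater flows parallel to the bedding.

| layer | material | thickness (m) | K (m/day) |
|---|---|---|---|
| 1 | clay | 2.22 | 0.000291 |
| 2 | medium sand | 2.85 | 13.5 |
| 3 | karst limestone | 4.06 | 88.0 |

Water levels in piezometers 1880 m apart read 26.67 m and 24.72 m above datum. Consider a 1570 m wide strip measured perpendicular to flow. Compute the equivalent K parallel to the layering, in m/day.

43.3

Flow is parallel to layering, so each bed carries its own Darcy discharge and the transmissivities add.
Σ(K_i·b_i) = 0.000291×2.22 + 13.5×2.85 + 88.0×4.06 = 395.8 m²/day.
Total thickness b = 9.130 m, so K_eq = Σ(K_i·b_i)/b = 43.35 m/day.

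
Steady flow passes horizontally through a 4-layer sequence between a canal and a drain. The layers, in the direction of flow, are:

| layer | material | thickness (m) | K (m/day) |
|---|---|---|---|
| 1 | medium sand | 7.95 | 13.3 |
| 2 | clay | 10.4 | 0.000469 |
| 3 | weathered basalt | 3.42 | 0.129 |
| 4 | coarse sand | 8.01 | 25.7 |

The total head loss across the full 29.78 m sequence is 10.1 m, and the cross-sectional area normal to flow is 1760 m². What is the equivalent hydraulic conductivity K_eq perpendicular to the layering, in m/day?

Flow is perpendicular to layering, so the layers act in series and the equivalent K is the thickness-weighted harmonic mean.
Total thickness L = 7.95 + 10.4 + 3.42 + 8.01 = 29.78 m.
Σ(b_i/K_i) = 7.95/13.3 + 10.4/0.000469 + 3.42/0.129 + 8.01/25.7 = 22202 d.
K_eq = L / Σ(b_i/K_i) = 29.78 / 22202 = 0.001341 m/day.

0.00134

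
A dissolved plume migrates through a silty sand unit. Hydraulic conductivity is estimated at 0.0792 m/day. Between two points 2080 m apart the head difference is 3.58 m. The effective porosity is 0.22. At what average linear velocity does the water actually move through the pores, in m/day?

Hydraulic gradient i = Δh / L = 3.58 / 2080 = 0.001721.
Darcy flux q = K · i = 0.07920 × 0.001721 = 0.0001363 m/day.
Seepage velocity v = q / n_e = 0.0001363 / 0.22 = 0.0006196 m/day.

0.000620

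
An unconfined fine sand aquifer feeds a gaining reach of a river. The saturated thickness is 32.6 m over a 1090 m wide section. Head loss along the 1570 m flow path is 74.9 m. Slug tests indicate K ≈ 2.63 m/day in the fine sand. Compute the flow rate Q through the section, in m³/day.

Cross-sectional area A = 1090 × 32.6 = 35534 m².
Hydraulic gradient i = Δh / L = 74.9 / 1570 = 0.04771.
Darcy's law: Q = K · A · i = 2.630 × 35534 × 0.04771 = 4458 m³/day.

4460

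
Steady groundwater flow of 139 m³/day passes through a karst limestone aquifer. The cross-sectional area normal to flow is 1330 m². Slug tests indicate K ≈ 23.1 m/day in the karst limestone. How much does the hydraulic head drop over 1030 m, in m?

4.66

From Q = K·A·i, i = Q / (K·A) = 139 / (23.10 × 1330) = 0.004524.
Head loss Δh = i · L = 0.004524 × 1030 = 4.660 m.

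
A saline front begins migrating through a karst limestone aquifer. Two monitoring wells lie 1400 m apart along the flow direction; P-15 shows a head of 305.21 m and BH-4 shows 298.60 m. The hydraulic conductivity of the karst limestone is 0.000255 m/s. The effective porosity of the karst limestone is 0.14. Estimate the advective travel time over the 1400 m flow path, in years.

Convert K: 0.000255 m/s × 86400 = 22.03 m/day.
Hydraulic gradient i = (305.21 − 298.60) / 1400 = 6.61 / 1400 = 0.004721.
Darcy flux q = K · i = 22.03 × 0.004721 = 0.1040 m/day.
Seepage velocity v = q / n_e = 0.1040 / 0.14 = 0.7430 m/day.
Travel time t = L / v = 1400 / 0.7430 = 1884 days = 5.159 years.

5.16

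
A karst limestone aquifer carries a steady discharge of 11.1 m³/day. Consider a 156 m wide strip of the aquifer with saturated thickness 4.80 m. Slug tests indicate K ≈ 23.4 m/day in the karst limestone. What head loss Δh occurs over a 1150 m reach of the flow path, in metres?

0.729

Cross-sectional area A = 156 × 4.80 = 748.8 m².
From Q = K·A·i, i = Q / (K·A) = 11.1 / (23.40 × 748.8) = 0.0006335.
Head loss Δh = i · L = 0.0006335 × 1150 = 0.7285 m.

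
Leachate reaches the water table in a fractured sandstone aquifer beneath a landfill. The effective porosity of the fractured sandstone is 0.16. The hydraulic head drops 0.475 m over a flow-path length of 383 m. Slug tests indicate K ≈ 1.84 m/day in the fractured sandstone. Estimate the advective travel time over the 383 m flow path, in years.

73.5

Hydraulic gradient i = Δh / L = 0.475 / 383 = 0.001240.
Darcy flux q = K · i = 1.840 × 0.001240 = 0.002282 m/day.
Seepage velocity v = q / n_e = 0.002282 / 0.16 = 0.01426 m/day.
Travel time t = L / v = 383 / 0.01426 = 26854 days = 73.52 years.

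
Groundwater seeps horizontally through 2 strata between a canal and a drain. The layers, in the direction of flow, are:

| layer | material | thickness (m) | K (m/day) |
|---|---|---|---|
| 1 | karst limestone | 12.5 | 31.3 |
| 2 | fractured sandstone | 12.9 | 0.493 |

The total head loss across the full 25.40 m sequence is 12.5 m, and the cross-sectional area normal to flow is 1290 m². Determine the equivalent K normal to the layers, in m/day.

0.956

Flow is perpendicular to layering, so the layers act in series and the equivalent K is the thickness-weighted harmonic mean.
Total thickness L = 12.5 + 12.9 = 25.40 m.
Σ(b_i/K_i) = 12.5/31.3 + 12.9/0.493 = 26.57 d.
K_eq = L / Σ(b_i/K_i) = 25.40 / 26.57 = 0.9561 m/day.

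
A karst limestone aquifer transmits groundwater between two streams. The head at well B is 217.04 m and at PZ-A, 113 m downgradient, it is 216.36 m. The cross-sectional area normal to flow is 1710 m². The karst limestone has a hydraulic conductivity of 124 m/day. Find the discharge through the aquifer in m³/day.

1280

Hydraulic gradient i = (217.04 − 216.36) / 113 = 0.68 / 113 = 0.006018.
Darcy's law: Q = K · A · i = 124.0 × 1710 × 0.006018 = 1276 m³/day.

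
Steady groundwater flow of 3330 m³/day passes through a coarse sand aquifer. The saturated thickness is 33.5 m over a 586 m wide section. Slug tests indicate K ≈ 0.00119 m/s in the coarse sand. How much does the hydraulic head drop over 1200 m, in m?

1.98

Convert K: 0.00119 m/s × 86400 = 102.8 m/day.
Cross-sectional area A = 586 × 33.5 = 19631 m².
From Q = K·A·i, i = Q / (K·A) = 3330 / (102.8 × 19631) = 0.001650.
Head loss Δh = i · L = 0.001650 × 1200 = 1.980 m.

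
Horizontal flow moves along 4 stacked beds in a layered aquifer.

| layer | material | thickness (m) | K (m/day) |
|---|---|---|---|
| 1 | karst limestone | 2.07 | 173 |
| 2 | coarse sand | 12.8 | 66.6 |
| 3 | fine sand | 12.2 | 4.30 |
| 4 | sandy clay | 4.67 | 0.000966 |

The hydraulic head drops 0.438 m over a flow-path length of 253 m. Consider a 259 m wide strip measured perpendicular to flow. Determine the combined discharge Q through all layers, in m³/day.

566

Flow is parallel to layering, so each bed carries its own Darcy discharge and the transmissivities add.
Σ(K_i·b_i) = 173×2.07 + 66.6×12.8 + 4.30×12.2 + 0.000966×4.67 = 1263 m²/day.
Hydraulic gradient i = Δh / L = 0.438 / 253 = 0.001731.
Q = Σ(K_i·b_i) · W · i = 1263 × 259 × 0.001731 = 566.3 m³/day.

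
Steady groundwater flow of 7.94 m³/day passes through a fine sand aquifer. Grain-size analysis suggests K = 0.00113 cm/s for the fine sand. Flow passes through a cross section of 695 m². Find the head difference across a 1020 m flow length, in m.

Convert K: 0.00113 cm/s × 864 = 0.9763 m/day.
From Q = K·A·i, i = Q / (K·A) = 7.94 / (0.9763 × 695.0) = 0.01170.
Head loss Δh = i · L = 0.01170 × 1020 = 11.94 m.

11.9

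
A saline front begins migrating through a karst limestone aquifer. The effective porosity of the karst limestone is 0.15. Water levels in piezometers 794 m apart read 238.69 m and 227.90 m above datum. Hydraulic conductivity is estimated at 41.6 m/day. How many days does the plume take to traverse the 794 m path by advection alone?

211

Hydraulic gradient i = (238.69 − 227.90) / 794 = 10.79 / 794 = 0.01359.
Darcy flux q = K · i = 41.60 × 0.01359 = 0.5653 m/day.
Seepage velocity v = q / n_e = 0.5653 / 0.15 = 3.769 m/day.
Travel time t = L / v = 794 / 3.769 = 210.7 days.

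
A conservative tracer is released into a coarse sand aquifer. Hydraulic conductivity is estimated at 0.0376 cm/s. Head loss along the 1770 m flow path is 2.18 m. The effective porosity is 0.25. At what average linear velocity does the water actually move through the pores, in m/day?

0.160

Convert K: 0.0376 cm/s × 864 = 32.49 m/day.
Hydraulic gradient i = Δh / L = 2.18 / 1770 = 0.001232.
Darcy flux q = K · i = 32.49 × 0.001232 = 0.04001 m/day.
Seepage velocity v = q / n_e = 0.04001 / 0.25 = 0.1600 m/day.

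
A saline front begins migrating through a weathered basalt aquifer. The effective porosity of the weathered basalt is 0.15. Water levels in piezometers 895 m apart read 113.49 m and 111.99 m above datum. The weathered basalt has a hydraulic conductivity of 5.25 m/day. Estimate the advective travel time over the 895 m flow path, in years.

Hydraulic gradient i = (113.49 − 111.99) / 895 = 1.5 / 895 = 0.001676.
Darcy flux q = K · i = 5.250 × 0.001676 = 0.008799 m/day.
Seepage velocity v = q / n_e = 0.008799 / 0.15 = 0.05866 m/day.
Travel time t = L / v = 895 / 0.05866 = 15258 days = 41.77 years.

41.8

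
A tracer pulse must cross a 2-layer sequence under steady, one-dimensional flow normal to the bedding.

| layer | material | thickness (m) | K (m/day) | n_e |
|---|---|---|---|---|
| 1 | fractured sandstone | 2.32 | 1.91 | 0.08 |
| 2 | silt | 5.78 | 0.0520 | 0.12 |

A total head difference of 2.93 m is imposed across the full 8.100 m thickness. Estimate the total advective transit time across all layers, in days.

With flow normal to the layers, continuity requires the same specific discharge q through every layer.
Σ(b_i/K_i) = 2.32/1.91 + 5.78/0.0520 = 112.4 d.
q = Δh / Σ(b_i/K_i) = 2.93 / 112.4 = 0.02607 m/day.
In each layer the seepage velocity is v_i = q/n_i, so the layer transit time is t_i = b_i·n_i / q:
  layer 1 (fractured sandstone): t_1 = 2.32 × 0.08 / 0.02607 = 7.118 d
  layer 2 (silt): t_2 = 5.78 × 0.12 / 0.02607 = 26.60 d
Total t = Σ t_i = 33.72 days.

33.7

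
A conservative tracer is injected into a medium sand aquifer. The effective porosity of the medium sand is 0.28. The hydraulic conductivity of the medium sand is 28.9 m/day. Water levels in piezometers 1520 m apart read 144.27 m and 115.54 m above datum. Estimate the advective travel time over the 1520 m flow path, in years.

2.13

Hydraulic gradient i = (144.27 − 115.54) / 1520 = 28.73 / 1520 = 0.01890.
Darcy flux q = K · i = 28.90 × 0.01890 = 0.5462 m/day.
Seepage velocity v = q / n_e = 0.5462 / 0.28 = 1.951 m/day.
Travel time t = L / v = 1520 / 1.951 = 779.1 days = 2.133 years.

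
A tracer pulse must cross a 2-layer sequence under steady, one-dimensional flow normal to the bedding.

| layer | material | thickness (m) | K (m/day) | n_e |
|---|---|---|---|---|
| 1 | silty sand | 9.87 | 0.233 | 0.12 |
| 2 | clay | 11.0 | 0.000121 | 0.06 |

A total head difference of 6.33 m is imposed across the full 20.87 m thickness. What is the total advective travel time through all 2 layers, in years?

72.6

With flow normal to the layers, continuity requires the same specific discharge q through every layer.
Σ(b_i/K_i) = 9.87/0.233 + 11.0/0.000121 = 90951 d.
q = Δh / Σ(b_i/K_i) = 6.33 / 90951 = 6.960e-05 m/day.
In each layer the seepage velocity is v_i = q/n_i, so the layer transit time is t_i = b_i·n_i / q:
  layer 1 (silty sand): t_1 = 9.87 × 0.12 / 6.960e-05 = 17018 d
  layer 2 (clay): t_2 = 11.0 × 0.06 / 6.960e-05 = 9483 d
Total t = Σ t_i = 26501 days = 72.56 years.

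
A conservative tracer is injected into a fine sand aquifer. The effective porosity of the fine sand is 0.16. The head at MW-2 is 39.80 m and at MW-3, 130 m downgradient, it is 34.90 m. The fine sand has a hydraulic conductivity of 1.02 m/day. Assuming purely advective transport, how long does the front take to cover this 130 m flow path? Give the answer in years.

1.48

Hydraulic gradient i = (39.80 − 34.90) / 130 = 4.9 / 130 = 0.03769.
Darcy flux q = K · i = 1.020 × 0.03769 = 0.03845 m/day.
Seepage velocity v = q / n_e = 0.03845 / 0.16 = 0.2403 m/day.
Travel time t = L / v = 130 / 0.2403 = 541.0 days = 1.481 years.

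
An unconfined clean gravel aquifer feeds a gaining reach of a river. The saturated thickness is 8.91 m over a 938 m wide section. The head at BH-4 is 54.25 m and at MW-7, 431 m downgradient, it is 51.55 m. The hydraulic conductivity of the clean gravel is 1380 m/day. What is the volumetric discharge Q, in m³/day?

Cross-sectional area A = 938 × 8.91 = 8358 m².
Hydraulic gradient i = (54.25 − 51.55) / 431 = 2.7 / 431 = 0.006265.
Darcy's law: Q = K · A · i = 1380 × 8358 × 0.006265 = 72251 m³/day.

72300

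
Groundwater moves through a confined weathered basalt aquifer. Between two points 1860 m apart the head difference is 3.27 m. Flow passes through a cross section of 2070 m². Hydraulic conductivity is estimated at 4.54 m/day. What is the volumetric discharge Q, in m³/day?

Hydraulic gradient i = Δh / L = 3.27 / 1860 = 0.001758.
Darcy's law: Q = K · A · i = 4.540 × 2070 × 0.001758 = 16.52 m³/day.

16.5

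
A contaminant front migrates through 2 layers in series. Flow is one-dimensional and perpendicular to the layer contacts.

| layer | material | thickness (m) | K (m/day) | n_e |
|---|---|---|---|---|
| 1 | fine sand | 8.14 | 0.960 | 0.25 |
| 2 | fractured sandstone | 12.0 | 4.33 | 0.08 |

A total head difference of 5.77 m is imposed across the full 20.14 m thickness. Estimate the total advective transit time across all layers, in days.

With flow normal to the layers, continuity requires the same specific discharge q through every layer.
Σ(b_i/K_i) = 8.14/0.960 + 12.0/4.33 = 11.25 d.
q = Δh / Σ(b_i/K_i) = 5.77 / 11.25 = 0.5129 m/day.
In each layer the seepage velocity is v_i = q/n_i, so the layer transit time is t_i = b_i·n_i / q:
  layer 1 (fine sand): t_1 = 8.14 × 0.25 / 0.5129 = 3.968 d
  layer 2 (fractured sandstone): t_2 = 12.0 × 0.08 / 0.5129 = 1.872 d
Total t = Σ t_i = 5.840 days.

5.84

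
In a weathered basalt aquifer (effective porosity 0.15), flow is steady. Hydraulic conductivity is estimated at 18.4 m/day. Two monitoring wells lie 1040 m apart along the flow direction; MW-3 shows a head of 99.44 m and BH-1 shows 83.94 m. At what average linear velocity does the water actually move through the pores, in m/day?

1.83

Hydraulic gradient i = (99.44 − 83.94) / 1040 = 15.5 / 1040 = 0.01490.
Darcy flux q = K · i = 18.40 × 0.01490 = 0.2742 m/day.
Seepage velocity v = q / n_e = 0.2742 / 0.15 = 1.828 m/day.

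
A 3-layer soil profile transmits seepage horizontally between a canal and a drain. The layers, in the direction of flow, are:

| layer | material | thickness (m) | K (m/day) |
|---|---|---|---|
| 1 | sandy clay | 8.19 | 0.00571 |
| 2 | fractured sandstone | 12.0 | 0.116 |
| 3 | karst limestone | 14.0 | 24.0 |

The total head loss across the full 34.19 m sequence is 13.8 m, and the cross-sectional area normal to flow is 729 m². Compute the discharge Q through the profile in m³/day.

6.54

Flow is perpendicular to layering, so the layers act in series and the equivalent K is the thickness-weighted harmonic mean.
Total thickness L = 8.19 + 12.0 + 14.0 = 34.19 m.
Σ(b_i/K_i) = 8.19/0.00571 + 12.0/0.116 + 14.0/24.0 = 1538 d.
K_eq = L / Σ(b_i/K_i) = 34.19 / 1538 = 0.02223 m/day.
Q = K_eq · A · (Δh/L) = 0.02223 × 729 × (13.8/34.19) = 6.540 m³/day.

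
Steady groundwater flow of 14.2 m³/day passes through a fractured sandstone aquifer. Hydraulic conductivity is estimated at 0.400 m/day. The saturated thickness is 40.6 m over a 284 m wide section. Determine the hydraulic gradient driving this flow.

0.00308

Cross-sectional area A = 284 × 40.6 = 11530 m².
From Q = K·A·i, i = Q / (K·A) = 14.2 / (0.4000 × 11530) = 0.003079.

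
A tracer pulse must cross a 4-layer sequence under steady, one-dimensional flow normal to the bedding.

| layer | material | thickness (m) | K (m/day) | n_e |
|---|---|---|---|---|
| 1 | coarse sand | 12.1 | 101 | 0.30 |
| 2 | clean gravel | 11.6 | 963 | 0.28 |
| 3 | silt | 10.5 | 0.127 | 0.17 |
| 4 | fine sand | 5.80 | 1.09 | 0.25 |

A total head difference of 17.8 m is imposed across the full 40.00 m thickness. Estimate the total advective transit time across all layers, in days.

With flow normal to the layers, continuity requires the same specific discharge q through every layer.
Σ(b_i/K_i) = 12.1/101 + 11.6/963 + 10.5/0.127 + 5.80/1.09 = 88.13 d.
q = Δh / Σ(b_i/K_i) = 17.8 / 88.13 = 0.2020 m/day.
In each layer the seepage velocity is v_i = q/n_i, so the layer transit time is t_i = b_i·n_i / q:
  layer 1 (coarse sand): t_1 = 12.1 × 0.30 / 0.2020 = 17.97 d
  layer 2 (clean gravel): t_2 = 11.6 × 0.28 / 0.2020 = 16.08 d
  layer 3 (silt): t_3 = 10.5 × 0.17 / 0.2020 = 8.838 d
  layer 4 (fine sand): t_4 = 5.80 × 0.25 / 0.2020 = 7.179 d
Total t = Σ t_i = 50.07 days.

50.1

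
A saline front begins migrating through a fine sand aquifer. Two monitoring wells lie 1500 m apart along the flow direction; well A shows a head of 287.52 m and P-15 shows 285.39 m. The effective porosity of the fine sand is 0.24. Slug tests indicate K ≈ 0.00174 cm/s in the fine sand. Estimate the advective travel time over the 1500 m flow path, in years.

462

Convert K: 0.00174 cm/s × 864 = 1.503 m/day.
Hydraulic gradient i = (287.52 − 285.39) / 1500 = 2.13 / 1500 = 0.001420.
Darcy flux q = K · i = 1.503 × 0.001420 = 0.002135 m/day.
Seepage velocity v = q / n_e = 0.002135 / 0.24 = 0.008895 m/day.
Travel time t = L / v = 1500 / 0.008895 = 1.686e+05 days = 461.7 years.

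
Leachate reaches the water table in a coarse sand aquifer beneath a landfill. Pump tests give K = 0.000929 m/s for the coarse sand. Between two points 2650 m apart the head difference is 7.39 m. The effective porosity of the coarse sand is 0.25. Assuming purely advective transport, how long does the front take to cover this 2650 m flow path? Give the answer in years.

Convert K: 0.000929 m/s × 86400 = 80.27 m/day.
Hydraulic gradient i = Δh / L = 7.39 / 2650 = 0.002789.
Darcy flux q = K · i = 80.27 × 0.002789 = 0.2238 m/day.
Seepage velocity v = q / n_e = 0.2238 / 0.25 = 0.8953 m/day.
Travel time t = L / v = 2650 / 0.8953 = 2960 days = 8.103 years.

8.10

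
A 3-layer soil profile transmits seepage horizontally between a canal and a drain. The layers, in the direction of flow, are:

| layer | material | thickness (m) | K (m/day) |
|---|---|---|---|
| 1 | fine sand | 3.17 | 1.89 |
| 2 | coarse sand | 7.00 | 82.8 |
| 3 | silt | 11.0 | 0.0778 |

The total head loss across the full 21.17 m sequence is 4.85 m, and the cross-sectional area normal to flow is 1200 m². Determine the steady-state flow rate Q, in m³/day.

40.7

Flow is perpendicular to layering, so the layers act in series and the equivalent K is the thickness-weighted harmonic mean.
Total thickness L = 3.17 + 7.00 + 11.0 = 21.17 m.
Σ(b_i/K_i) = 3.17/1.89 + 7.00/82.8 + 11.0/0.0778 = 143.1 d.
K_eq = L / Σ(b_i/K_i) = 21.17 / 143.1 = 0.1479 m/day.
Q = K_eq · A · (Δh/L) = 0.1479 × 1200 × (4.85/21.17) = 40.66 m³/day.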